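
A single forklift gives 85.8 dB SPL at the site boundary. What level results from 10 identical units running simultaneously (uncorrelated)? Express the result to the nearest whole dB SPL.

96 dB SPL

L_total = L₁ + 10·log₁₀ N for N identical incoherent sources.
L_total = 85.8 + 10·log₁₀(10) = 85.8 + 10.000 = 95.80 dB SPL.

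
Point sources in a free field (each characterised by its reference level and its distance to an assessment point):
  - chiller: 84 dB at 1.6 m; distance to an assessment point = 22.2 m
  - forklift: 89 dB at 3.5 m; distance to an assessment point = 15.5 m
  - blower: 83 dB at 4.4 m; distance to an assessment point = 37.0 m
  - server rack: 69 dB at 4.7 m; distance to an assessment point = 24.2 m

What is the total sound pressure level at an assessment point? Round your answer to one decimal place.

76.5 dB

First find each source's level at the receiver (point-source: −20·log₁₀(r/r_ref)), then combine on an intensity basis.
chiller: 84 − 20·log₁₀(22.2/1.6) = 84 − 22.84 = 61.16 dB.
forklift: 89 − 20·log₁₀(15.5/3.5) = 89 − 12.93 = 76.07 dB.
blower: 83 − 20·log₁₀(37.0/4.4) = 83 − 18.49 = 64.51 dB.
server rack: 69 − 20·log₁₀(24.2/4.7) = 69 − 14.23 = 54.77 dB.
Σ 10^(L/10) = 4.493e+07 → L_total = 10·log₁₀(4.493e+07) = 76.53 dB.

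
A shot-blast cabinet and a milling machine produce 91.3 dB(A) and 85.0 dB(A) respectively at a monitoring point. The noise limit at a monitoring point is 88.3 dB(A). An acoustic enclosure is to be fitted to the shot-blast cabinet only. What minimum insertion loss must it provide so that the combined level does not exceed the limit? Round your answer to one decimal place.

The untreated sources together contribute 10^(85.0/10) = 3.162e+08, i.e. 85.00 dB(A).
The limit corresponds to 10^(88.3/10) = 6.761e+08; subtracting the fixed part leaves 3.599e+08 for the shot-blast cabinet, i.e. 85.56 dB(A).
Required insertion loss = 91.3 − 85.56 = 5.74 dB.

5.7 dB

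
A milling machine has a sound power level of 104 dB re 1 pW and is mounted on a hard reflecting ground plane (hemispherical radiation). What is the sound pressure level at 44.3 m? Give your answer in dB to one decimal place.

L_p = L_w − 10·log₁₀(2π·r²) with r = 44.3 m.
2π·r² = 1.233e+04 m², 10·log₁₀ of that is 40.910 dB.
L_p = 104 − 40.910 = 63.09 dB.

63.1 dB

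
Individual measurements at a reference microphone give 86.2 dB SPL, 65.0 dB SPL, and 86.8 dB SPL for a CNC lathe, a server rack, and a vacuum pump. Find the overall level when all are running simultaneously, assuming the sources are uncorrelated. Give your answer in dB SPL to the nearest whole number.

90 dB SPL

For uncorrelated sources the intensities add, so convert each level to linear form, sum, and take 10·log₁₀ of the total.
Σ 10^(L/10) = 10^(86.2/10) + 10^(65.0/10) + 10^(86.8/10) = 8.987e+08.
L_total = 10·log₁₀(8.987e+08) = 89.54 dB SPL.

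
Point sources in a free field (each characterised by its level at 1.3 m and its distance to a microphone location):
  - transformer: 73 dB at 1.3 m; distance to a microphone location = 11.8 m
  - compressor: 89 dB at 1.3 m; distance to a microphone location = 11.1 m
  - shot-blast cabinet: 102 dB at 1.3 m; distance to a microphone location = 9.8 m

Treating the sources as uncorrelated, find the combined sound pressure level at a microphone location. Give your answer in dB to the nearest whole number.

85 dB

Propagate each source to the receiver with L = L_ref − 20·log₁₀(r/r_ref), then add intensities.
transformer: 73 − 20·log₁₀(11.8/1.3) = 73 − 19.16 = 53.84 dB.
compressor: 89 − 20·log₁₀(11.1/1.3) = 89 − 18.63 = 70.37 dB.
shot-blast cabinet: 102 − 20·log₁₀(9.8/1.3) = 102 − 17.55 = 84.45 dB.
Σ 10^(L/10) = 2.900e+08 → L_total = 10·log₁₀(2.900e+08) = 84.62 dB.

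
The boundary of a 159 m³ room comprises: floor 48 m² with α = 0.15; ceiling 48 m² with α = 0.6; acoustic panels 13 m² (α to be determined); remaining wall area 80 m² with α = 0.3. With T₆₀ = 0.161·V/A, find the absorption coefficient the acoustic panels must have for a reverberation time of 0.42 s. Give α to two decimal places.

A = 0.161·V/T₆₀ = 0.161·159/0.42 = 60.95 m² sabins.
Absorption from the other surfaces = 48·0.15 + 48·0.6 + 80·0.3 = 60.00 m², so the acoustic panels must supply 0.95 m² over 13 m².
α = 0.95/13 = 0.073.

0.07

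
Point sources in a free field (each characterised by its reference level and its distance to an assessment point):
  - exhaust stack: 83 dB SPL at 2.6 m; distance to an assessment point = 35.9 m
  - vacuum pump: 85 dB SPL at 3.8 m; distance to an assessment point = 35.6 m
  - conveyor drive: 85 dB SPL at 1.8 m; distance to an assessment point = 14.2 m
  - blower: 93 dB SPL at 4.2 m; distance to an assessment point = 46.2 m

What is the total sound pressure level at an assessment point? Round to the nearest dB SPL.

First find each source's level at the receiver (point-source: −20·log₁₀(r/r_ref)), then combine on an intensity basis.
exhaust stack: 83 − 20·log₁₀(35.9/2.6) = 83 − 22.80 = 60.20 dB SPL.
vacuum pump: 85 − 20·log₁₀(35.6/3.8) = 85 − 19.43 = 65.57 dB SPL.
conveyor drive: 85 − 20·log₁₀(14.2/1.8) = 85 − 17.94 = 67.06 dB SPL.
blower: 93 − 20·log₁₀(46.2/4.2) = 93 − 20.83 = 72.17 dB SPL.
Σ 10^(L/10) = 2.622e+07 → L_total = 10·log₁₀(2.622e+07) = 74.19 dB SPL.

74 dB SPL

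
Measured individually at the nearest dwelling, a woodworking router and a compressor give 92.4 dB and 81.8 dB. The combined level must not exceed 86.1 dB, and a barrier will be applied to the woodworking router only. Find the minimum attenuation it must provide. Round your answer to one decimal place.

8.3 dB

Everything except the woodworking router sums to 10^(81.8/10) = 1.514e+08 in linear terms, 81.80 dB.
The limit corresponds to 10^(86.1/10) = 4.074e+08; subtracting the fixed part leaves 2.560e+08 for the woodworking router, i.e. 84.08 dB.
So the woodworking router must be reduced from 92.4 to 84.08 dB: IL = 8.32 dB.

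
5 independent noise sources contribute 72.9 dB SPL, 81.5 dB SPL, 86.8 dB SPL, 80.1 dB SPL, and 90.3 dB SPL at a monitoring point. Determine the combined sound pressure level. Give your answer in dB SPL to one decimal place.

92.6 dB SPL

Incoherent sources combine by intensity addition: L_total = 10·log₁₀(Σ 10^(L_i/10)).
Σ 10^(L/10) = 10^(72.9/10) + 10^(81.5/10) + 10^(86.8/10) + 10^(80.1/10) + 10^(90.3/10) = 1.813e+09.
L_total = 10·log₁₀(1.813e+09) = 92.58 dB SPL.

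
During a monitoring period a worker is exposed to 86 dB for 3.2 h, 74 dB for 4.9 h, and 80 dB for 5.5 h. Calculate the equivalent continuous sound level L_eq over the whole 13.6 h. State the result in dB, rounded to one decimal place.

Weight each interval's intensity by its duration and average over T = 13.6 h:
Σ tᵢ·10^(Lᵢ/10) = 3.2·10^(86/10) + 4.9·10^(74/10) + 5.5·10^(80/10) = 1.947e+09.
L_eq = 10·log₁₀(1.947e+09/13.6) = 81.56 dB.

81.6 dB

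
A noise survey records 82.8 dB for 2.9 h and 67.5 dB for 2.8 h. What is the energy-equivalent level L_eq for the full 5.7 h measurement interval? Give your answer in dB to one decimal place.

80.0 dB

L_eq = 10·log₁₀[(1/T)·Σ tᵢ·10^(Lᵢ/10)] with T = 5.7 h.
Σ tᵢ·10^(Lᵢ/10) = 2.9·10^(82.8/10) + 2.8·10^(67.5/10) = 5.683e+08.
L_eq = 10·log₁₀(5.683e+08/5.7) = 79.99 dB.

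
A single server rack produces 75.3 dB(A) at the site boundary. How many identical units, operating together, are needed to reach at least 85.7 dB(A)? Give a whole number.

11

N identical sources give L₁ + 10·log₁₀ N, so require 10·log₁₀ N ≥ 85.7 − 75.3 = 10.4 dB.
N ≥ 10^(10.4/10) = 10.965, so N = 11.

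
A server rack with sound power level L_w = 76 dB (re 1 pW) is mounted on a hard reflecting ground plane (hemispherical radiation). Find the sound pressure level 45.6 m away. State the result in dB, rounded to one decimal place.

Free-field hemispherical radiation: L_p = L_w − 10·log₁₀(2π·r²), r = 45.6 m.
2π·r² = 1.307e+04 m², 10·log₁₀ of that is 41.161 dB.
L_p = 76 − 41.161 = 34.84 dB.

34.8 dB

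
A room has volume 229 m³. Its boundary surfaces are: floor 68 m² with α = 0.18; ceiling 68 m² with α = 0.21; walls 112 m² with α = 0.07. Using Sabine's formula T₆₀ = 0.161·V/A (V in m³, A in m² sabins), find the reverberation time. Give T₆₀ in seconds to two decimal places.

1.07 s

Summing Sᵢαᵢ: 68·0.18 + 68·0.21 + 112·0.07 = 34.36 m².
T₆₀ = 0.161·V/A = 0.161·229/34.36 = 1.073 s.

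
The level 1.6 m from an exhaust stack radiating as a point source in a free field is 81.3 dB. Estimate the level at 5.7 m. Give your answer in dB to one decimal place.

Spherical spreading from a point source gives a 20·log₁₀(r₂/r₁) drop.
L₂ = 81.3 − 20·log₁₀(5.7/1.6) = 81.3 − 11.035 = 70.26 dB.

70.3 dB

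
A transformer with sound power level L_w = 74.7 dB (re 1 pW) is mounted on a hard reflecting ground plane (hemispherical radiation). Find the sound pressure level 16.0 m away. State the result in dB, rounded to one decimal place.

The power spreads over a hemisphere of area 2π·r², so L_p = L_w − 10·log₁₀(2π·r²).
2π·r² = 1608 m², 10·log₁₀ of that is 32.064 dB.
L_p = 74.7 − 32.064 = 42.64 dB.

42.6 dB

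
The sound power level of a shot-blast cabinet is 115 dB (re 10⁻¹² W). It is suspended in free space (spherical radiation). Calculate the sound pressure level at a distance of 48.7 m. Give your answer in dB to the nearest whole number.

70 dB

The power spreads over a sphere of area 4π·r², so L_p = L_w − 10·log₁₀(4π·r²).
4π·r² = 2.98e+04 m², 10·log₁₀ of that is 44.743 dB.
L_p = 115 − 44.743 = 70.26 dB.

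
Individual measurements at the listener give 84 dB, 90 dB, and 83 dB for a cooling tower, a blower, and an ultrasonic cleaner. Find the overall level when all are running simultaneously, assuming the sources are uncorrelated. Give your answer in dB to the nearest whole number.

92 dB

Incoherent sources combine by intensity addition: L_total = 10·log₁₀(Σ 10^(L_i/10)).
Σ 10^(L/10) = 10^(84/10) + 10^(90/10) + 10^(83/10) = 1.451e+09.
L_total = 10·log₁₀(1.451e+09) = 91.62 dB.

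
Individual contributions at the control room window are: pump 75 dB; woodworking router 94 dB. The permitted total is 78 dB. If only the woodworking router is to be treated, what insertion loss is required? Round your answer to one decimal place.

19.0 dB

Fixed contribution from the other source: Σ 10^(L/10) = 10^(75/10) = 3.162e+07 (75.00 dB).
To meet 78 dB overall, the treated woodworking router may contribute at most 10^(78/10) − 3.162e+07 = 3.147e+07, i.e. 74.98 dB.
So the woodworking router must be reduced from 94 to 74.98 dB: IL = 19.02 dB.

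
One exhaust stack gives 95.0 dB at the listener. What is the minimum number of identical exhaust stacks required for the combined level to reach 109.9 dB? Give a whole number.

N identical sources give L₁ + 10·log₁₀ N, so require 10·log₁₀ N ≥ 109.9 − 95.0 = 14.9 dB.
N ≥ 10^(14.9/10) = 30.903, so N = 31.

31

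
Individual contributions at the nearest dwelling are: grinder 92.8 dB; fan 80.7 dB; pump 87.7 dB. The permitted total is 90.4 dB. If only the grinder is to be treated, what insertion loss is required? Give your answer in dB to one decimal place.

6.9 dB

Everything except the grinder sums to 10^(80.7/10) + 10^(87.7/10) = 7.063e+08 in linear terms, 88.49 dB.
The limit corresponds to 10^(90.4/10) = 1.096e+09; subtracting the fixed part leaves 3.901e+08 for the grinder, i.e. 85.91 dB.
Required insertion loss = 92.8 − 85.91 = 6.89 dB.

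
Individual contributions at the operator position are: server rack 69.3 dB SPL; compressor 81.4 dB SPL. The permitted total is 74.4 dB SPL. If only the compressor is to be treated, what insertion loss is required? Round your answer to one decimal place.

Everything except the compressor sums to 10^(69.3/10) = 8.511e+06 in linear terms, 69.30 dB SPL.
To meet 74.4 dB SPL overall, the treated compressor may contribute at most 10^(74.4/10) − 8.511e+06 = 1.903e+07, i.e. 72.79 dB SPL.
So the compressor must be reduced from 81.4 to 72.79 dB SPL: IL = 8.61 dB.

8.6 dB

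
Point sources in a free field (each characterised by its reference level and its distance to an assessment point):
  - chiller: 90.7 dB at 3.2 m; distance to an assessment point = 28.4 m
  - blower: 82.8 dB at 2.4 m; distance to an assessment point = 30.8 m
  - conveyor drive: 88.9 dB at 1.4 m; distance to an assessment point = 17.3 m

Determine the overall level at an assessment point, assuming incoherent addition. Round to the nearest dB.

73 dB

First find each source's level at the receiver (point-source: −20·log₁₀(r/r_ref)), then combine on an intensity basis.
chiller: 90.7 − 20·log₁₀(28.4/3.2) = 90.7 − 18.96 = 71.74 dB.
blower: 82.8 − 20·log₁₀(30.8/2.4) = 82.8 − 22.17 = 60.63 dB.
conveyor drive: 88.9 − 20·log₁₀(17.3/1.4) = 88.9 − 21.84 = 67.06 dB.
Σ 10^(L/10) = 2.116e+07 → L_total = 10·log₁₀(2.116e+07) = 73.25 dB.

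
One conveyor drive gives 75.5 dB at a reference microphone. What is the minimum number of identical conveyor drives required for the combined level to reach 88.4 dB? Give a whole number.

20

The shortfall is 88.4 − 75.5 = 12.9 dB, and N units add 10·log₁₀ N, so need 10·log₁₀ N ≥ 12.9.
N ≥ 10^(12.9/10) = 19.498, so N = 20.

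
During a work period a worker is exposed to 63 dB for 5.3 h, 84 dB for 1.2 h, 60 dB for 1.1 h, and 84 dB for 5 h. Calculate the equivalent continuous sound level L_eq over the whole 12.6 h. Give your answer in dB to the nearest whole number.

81 dB

The energy average is taken in the linear domain: L_eq = 10·log₁₀[(Σ tᵢ·10^(Lᵢ/10))/T], T = 12.6 h.
Σ tᵢ·10^(Lᵢ/10) = 5.3·10^(63/10) + 1.2·10^(84/10) + 1.1·10^(60/10) + 5·10^(84/10) = 1.569e+09.
L_eq = 10·log₁₀(1.569e+09/12.6) = 80.95 dB.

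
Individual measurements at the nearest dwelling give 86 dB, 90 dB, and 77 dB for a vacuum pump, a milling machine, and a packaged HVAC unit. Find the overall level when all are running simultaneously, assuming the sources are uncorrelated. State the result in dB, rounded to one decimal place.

91.6 dB

Incoherent sources combine by intensity addition: L_total = 10·log₁₀(Σ 10^(L_i/10)).
Σ 10^(L/10) = 10^(86/10) + 10^(90/10) + 10^(77/10) = 1.448e+09.
L_total = 10·log₁₀(1.448e+09) = 91.61 dB.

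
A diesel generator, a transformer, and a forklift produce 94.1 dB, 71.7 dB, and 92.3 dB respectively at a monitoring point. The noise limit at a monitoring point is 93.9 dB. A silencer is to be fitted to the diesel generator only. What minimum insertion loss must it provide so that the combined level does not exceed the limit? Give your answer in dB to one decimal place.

5.4 dB

Everything except the diesel generator sums to 10^(71.7/10) + 10^(92.3/10) = 1.713e+09 in linear terms, 92.34 dB.
To meet 93.9 dB overall, the treated diesel generator may contribute at most 10^(93.9/10) − 1.713e+09 = 7.417e+08, i.e. 88.70 dB.
Required insertion loss = 94.1 − 88.70 = 5.40 dB.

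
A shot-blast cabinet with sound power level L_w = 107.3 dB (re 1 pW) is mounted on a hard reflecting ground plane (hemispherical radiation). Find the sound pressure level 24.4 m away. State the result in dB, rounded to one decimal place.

71.6 dB

L_p = L_w − 10·log₁₀(2π·r²) with r = 24.4 m.
2π·r² = 3741 m², 10·log₁₀ of that is 35.730 dB.
L_p = 107.3 − 35.730 = 71.57 dB.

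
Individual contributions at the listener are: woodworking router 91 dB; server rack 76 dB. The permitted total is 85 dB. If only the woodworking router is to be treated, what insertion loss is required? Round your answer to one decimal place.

6.6 dB

Fixed contribution from the other source: Σ 10^(L/10) = 10^(76/10) = 3.981e+07 (76.00 dB).
To meet 85 dB overall, the treated woodworking router may contribute at most 10^(85/10) − 3.981e+07 = 2.764e+08, i.e. 84.42 dB.
Required insertion loss = 91 − 84.42 = 6.58 dB.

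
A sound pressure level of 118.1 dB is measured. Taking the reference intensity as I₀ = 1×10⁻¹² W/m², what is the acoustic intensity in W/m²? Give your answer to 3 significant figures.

I/I₀ = 10^(118.1/10) = 6.457e+11, so I = 6.457e+11 × 10⁻¹² W/m².

0.646 W/m²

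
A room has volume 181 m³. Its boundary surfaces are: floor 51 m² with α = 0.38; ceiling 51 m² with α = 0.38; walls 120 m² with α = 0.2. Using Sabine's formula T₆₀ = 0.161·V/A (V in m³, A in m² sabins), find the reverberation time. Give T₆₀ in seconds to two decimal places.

0.46 s

Summing Sᵢαᵢ: 51·0.38 + 51·0.38 + 120·0.2 = 62.76 m².
T₆₀ = 0.161 × 181 / 62.76 = 0.464 s.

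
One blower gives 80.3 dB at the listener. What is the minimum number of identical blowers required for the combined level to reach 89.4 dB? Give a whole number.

9

N identical sources give L₁ + 10·log₁₀ N, so require 10·log₁₀ N ≥ 89.4 − 80.3 = 9.1 dB.
N ≥ 10^(9.1/10) = 8.128, so N = 9.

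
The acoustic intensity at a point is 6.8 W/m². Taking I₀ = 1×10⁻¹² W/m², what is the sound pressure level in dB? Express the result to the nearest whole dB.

Dividing by I₀ shifts the exponent by 12: I/I₀ = 6.8×10^12.
L = 10·(0.8325 + 12) = 128.33 dB.

128 dB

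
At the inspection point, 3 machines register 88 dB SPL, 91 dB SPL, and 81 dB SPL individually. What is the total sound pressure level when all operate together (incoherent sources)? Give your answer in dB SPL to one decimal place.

93.0 dB SPL

For uncorrelated sources the intensities add, so convert each level to linear form, sum, and take 10·log₁₀ of the total.
Σ 10^(L/10) = 10^(88/10) + 10^(91/10) + 10^(81/10) = 2.016e+09.
L_total = 10·log₁₀(2.016e+09) = 93.04 dB SPL.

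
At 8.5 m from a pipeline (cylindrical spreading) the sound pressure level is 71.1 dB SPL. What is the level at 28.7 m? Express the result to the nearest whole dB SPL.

For a line source, L₂ = L₁ − 10·log₁₀(r₂/r₁).
L₂ = 71.1 − 10·log₁₀(28.7/8.5) = 71.1 − 5.285 = 65.82 dB SPL.

66 dB SPL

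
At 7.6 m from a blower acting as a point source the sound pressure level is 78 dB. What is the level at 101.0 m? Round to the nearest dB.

Spherical spreading from a point source gives a 20·log₁₀(r₂/r₁) drop.
L₂ = 78 − 20·log₁₀(101.0/7.6) = 78 − 22.470 = 55.53 dB.

56 dB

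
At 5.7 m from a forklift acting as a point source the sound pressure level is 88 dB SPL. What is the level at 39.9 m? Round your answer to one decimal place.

Spherical spreading from a point source gives a 20·log₁₀(r₂/r₁) drop.
L₂ = 88 − 20·log₁₀(39.9/5.7) = 88 − 16.902 = 71.10 dB SPL.

71.1 dB SPL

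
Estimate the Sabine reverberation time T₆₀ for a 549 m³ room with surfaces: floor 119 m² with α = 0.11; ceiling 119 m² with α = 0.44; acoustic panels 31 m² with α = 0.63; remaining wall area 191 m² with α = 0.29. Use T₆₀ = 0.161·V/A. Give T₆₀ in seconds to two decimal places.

0.63 s

Total absorption A = 119·0.11 + 119·0.44 + 31·0.63 + 191·0.29 = 140.37 m² sabins.
T₆₀ = 0.161 × 549 / 140.37 = 0.630 s.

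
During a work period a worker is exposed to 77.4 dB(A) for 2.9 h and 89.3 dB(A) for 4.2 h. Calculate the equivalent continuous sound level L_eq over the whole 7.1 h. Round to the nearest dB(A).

87 dB(A)

The energy average is taken in the linear domain: L_eq = 10·log₁₀[(Σ tᵢ·10^(Lᵢ/10))/T], T = 7.1 h.
Σ tᵢ·10^(Lᵢ/10) = 2.9·10^(77.4/10) + 4.2·10^(89.3/10) = 3.734e+09.
L_eq = 10·log₁₀(3.734e+09/7.1) = 87.21 dB(A).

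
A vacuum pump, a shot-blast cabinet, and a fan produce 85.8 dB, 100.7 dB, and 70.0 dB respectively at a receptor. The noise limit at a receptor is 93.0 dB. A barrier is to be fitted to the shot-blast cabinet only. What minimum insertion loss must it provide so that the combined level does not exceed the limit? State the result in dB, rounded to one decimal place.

The untreated sources together contribute 10^(85.8/10) + 10^(70.0/10) = 3.902e+08, i.e. 85.91 dB.
The limit corresponds to 10^(93.0/10) = 1.995e+09; subtracting the fixed part leaves 1.605e+09 for the shot-blast cabinet, i.e. 92.05 dB.
So the shot-blast cabinet must be reduced from 100.7 to 92.05 dB: IL = 8.65 dB.

8.6 dB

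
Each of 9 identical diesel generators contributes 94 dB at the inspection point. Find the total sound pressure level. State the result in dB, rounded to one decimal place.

103.5 dB

L_total = L₁ + 10·log₁₀ N for N identical incoherent sources.
L_total = 94 + 10·log₁₀(9) = 94 + 9.542 = 103.54 dB.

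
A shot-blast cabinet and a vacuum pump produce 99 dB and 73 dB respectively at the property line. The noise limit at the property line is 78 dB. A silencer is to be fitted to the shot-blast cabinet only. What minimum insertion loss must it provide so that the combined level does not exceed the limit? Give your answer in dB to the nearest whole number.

The untreated sources together contribute 10^(73/10) = 1.995e+07, i.e. 73.00 dB.
To meet 78 dB overall, the treated shot-blast cabinet may contribute at most 10^(78/10) − 1.995e+07 = 4.314e+07, i.e. 76.35 dB.
Required insertion loss = 99 − 76.35 = 22.65 dB.

23 dB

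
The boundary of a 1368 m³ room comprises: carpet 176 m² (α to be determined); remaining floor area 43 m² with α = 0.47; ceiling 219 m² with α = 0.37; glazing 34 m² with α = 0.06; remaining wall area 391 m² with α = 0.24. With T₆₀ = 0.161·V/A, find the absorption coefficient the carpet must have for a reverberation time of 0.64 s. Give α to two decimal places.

0.84

From T₆₀ = 0.161·V/A, the target T₆₀ = 0.64 s needs A = 0.161·1368/0.64 = 344.14 m².
Absorption from the other surfaces = 43·0.47 + 219·0.37 + 34·0.06 + 391·0.24 = 197.12 m², so the carpet must supply 147.02 m² over 176 m².
α = 147.02/176 = 0.835.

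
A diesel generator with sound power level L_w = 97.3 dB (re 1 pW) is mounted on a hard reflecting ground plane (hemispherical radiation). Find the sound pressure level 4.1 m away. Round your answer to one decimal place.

The power spreads over a hemisphere of area 2π·r², so L_p = L_w − 10·log₁₀(2π·r²).
2π·r² = 105.6 m², 10·log₁₀ of that is 20.237 dB.
L_p = 97.3 − 20.237 = 77.06 dB.

77.1 dB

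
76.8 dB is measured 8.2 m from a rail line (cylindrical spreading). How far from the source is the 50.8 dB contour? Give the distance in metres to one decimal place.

For a line source L₁ − L₂ = 10·log₁₀(r₂/r₁), so r₂ = r₁·10^((L₁−L₂)/10).
r₂ = 8.2·10^((76.8−50.8)/10) = 8.2·10^(26.0/10) = 3264.48 m.

3264.5 m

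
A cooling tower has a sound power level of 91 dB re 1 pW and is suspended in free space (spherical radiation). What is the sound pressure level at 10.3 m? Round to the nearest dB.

60 dB

The power spreads over a sphere of area 4π·r², so L_p = L_w − 10·log₁₀(4π·r²).
4π·r² = 1333 m², 10·log₁₀ of that is 31.249 dB.
L_p = 91 − 31.249 = 59.75 dB.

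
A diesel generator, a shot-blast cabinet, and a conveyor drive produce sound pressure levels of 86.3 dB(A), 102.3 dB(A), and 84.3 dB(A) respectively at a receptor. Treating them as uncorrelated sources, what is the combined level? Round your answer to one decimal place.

102.5 dB(A)

For uncorrelated sources the intensities add, so convert each level to linear form, sum, and take 10·log₁₀ of the total.
Σ 10^(L/10) = 10^(86.3/10) + 10^(102.3/10) + 10^(84.3/10) = 1.768e+10.
L_total = 10·log₁₀(1.768e+10) = 102.47 dB(A).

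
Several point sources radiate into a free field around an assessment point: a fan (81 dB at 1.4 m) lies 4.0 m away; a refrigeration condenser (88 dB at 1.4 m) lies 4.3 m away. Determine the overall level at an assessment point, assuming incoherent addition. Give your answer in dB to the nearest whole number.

79 dB

Propagate each source to the receiver with L = L_ref − 20·log₁₀(r/r_ref), then add intensities.
fan: 81 − 20·log₁₀(4.0/1.4) = 81 − 9.12 = 71.88 dB.
refrigeration condenser: 88 − 20·log₁₀(4.3/1.4) = 88 − 9.75 = 78.25 dB.
Σ 10^(L/10) = 8.231e+07 → L_total = 10·log₁₀(8.231e+07) = 79.15 dB.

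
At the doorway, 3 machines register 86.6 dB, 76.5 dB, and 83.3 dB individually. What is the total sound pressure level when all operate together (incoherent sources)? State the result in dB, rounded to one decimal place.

For uncorrelated sources the intensities add, so convert each level to linear form, sum, and take 10·log₁₀ of the total.
Σ 10^(L/10) = 10^(86.6/10) + 10^(76.5/10) + 10^(83.3/10) = 7.156e+08.
L_total = 10·log₁₀(7.156e+08) = 88.55 dB.

88.5 dB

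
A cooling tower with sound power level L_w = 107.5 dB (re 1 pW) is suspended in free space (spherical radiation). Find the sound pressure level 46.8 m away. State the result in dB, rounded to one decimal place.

Free-field spherical radiation: L_p = L_w − 10·log₁₀(4π·r²), r = 46.8 m.
4π·r² = 2.752e+04 m², 10·log₁₀ of that is 44.397 dB.
L_p = 107.5 − 44.397 = 63.10 dB.

63.1 dB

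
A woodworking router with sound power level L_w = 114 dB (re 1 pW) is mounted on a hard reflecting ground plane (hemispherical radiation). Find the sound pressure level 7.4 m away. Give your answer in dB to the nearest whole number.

L_p = L_w − 10·log₁₀(2π·r²) with r = 7.4 m.
2π·r² = 344.1 m², 10·log₁₀ of that is 25.366 dB.
L_p = 114 − 25.366 = 88.63 dB.

89 dB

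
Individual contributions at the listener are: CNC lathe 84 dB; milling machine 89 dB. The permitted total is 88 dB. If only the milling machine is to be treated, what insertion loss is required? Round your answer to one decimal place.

3.2 dB

Everything except the milling machine sums to 10^(84/10) = 2.512e+08 in linear terms, 84.00 dB.
To meet 88 dB overall, the treated milling machine may contribute at most 10^(88/10) − 2.512e+08 = 3.798e+08, i.e. 85.80 dB.
Required insertion loss = 89 − 85.80 = 3.20 dB.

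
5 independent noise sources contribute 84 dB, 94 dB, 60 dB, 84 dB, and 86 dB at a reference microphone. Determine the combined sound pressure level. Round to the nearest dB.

For uncorrelated sources the intensities add, so convert each level to linear form, sum, and take 10·log₁₀ of the total.
Σ 10^(L/10) = 10^(84/10) + 10^(94/10) + 10^(60/10) + 10^(84/10) + 10^(86/10) = 3.413e+09.
L_total = 10·log₁₀(3.413e+09) = 95.33 dB.

95 dB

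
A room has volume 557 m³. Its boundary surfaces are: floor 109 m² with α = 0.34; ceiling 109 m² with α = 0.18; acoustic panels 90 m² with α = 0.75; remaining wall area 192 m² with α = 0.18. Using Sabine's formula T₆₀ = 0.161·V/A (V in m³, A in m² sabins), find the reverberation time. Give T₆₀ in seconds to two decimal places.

0.56 s

A = Σ Sᵢαᵢ = 109·0.34 + 109·0.18 + 90·0.75 + 192·0.18 = 158.74 m².
T₆₀ = 0.161·V/A = 0.161·557/158.74 = 0.565 s.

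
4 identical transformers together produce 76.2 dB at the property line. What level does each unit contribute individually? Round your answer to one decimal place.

4 equal contributions raise the level by 10·log₁₀ 4 = 6.021 dB, so each unit alone gives 76.2 − 6.021.

70.2 dB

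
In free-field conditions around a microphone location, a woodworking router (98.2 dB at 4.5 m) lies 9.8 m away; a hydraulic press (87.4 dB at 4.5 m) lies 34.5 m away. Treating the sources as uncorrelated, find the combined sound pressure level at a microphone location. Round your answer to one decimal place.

91.5 dB

Propagate each source to the receiver with L = L_ref − 20·log₁₀(r/r_ref), then add intensities.
woodworking router: 98.2 − 20·log₁₀(9.8/4.5) = 98.2 − 6.76 = 91.44 dB.
hydraulic press: 87.4 − 20·log₁₀(34.5/4.5) = 87.4 − 17.69 = 69.71 dB.
Σ 10^(L/10) = 1.402e+09 → L_total = 10·log₁₀(1.402e+09) = 91.47 dB.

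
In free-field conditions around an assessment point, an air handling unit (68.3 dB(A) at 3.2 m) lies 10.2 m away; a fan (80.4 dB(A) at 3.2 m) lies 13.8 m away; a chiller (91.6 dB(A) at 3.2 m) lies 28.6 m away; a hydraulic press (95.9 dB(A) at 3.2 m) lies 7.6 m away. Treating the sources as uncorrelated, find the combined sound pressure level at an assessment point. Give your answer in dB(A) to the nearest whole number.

First find each source's level at the receiver (point-source: −20·log₁₀(r/r_ref)), then combine on an intensity basis.
air handling unit: 68.3 − 20·log₁₀(10.2/3.2) = 68.3 − 10.07 = 58.23 dB(A).
fan: 80.4 − 20·log₁₀(13.8/3.2) = 80.4 − 12.69 = 67.71 dB(A).
chiller: 91.6 − 20·log₁₀(28.6/3.2) = 91.6 − 19.02 = 72.58 dB(A).
hydraulic press: 95.9 − 20·log₁₀(7.6/3.2) = 95.9 − 7.51 = 88.39 dB(A).
Σ 10^(L/10) = 7.144e+08 → L_total = 10·log₁₀(7.144e+08) = 88.54 dB(A).

89 dB(A)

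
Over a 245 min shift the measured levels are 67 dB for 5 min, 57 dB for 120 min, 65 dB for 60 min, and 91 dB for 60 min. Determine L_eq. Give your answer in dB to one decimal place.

84.9 dB

L_eq = 10·log₁₀[(1/T)·Σ tᵢ·10^(Lᵢ/10)] with T = 245 min.
Σ tᵢ·10^(Lᵢ/10) = 5·10^(67/10) + 120·10^(57/10) + 60·10^(65/10) + 60·10^(91/10) = 7.581e+10.
L_eq = 10·log₁₀(7.581e+10/245) = 84.91 dB.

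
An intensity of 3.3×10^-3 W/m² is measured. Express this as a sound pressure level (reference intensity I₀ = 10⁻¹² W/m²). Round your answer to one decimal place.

Dividing by I₀ shifts the exponent by 12: I/I₀ = 3.3×10^9.
L = 10·(0.5185 + 9) = 95.19 dB.

95.2 dB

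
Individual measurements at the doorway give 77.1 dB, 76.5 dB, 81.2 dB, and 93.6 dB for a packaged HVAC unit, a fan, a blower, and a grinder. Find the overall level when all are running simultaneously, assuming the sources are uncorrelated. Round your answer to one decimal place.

For uncorrelated sources the intensities add, so convert each level to linear form, sum, and take 10·log₁₀ of the total.
Σ 10^(L/10) = 10^(77.1/10) + 10^(76.5/10) + 10^(81.2/10) + 10^(93.6/10) = 2.519e+09.
L_total = 10·log₁₀(2.519e+09) = 94.01 dB.

94.0 dB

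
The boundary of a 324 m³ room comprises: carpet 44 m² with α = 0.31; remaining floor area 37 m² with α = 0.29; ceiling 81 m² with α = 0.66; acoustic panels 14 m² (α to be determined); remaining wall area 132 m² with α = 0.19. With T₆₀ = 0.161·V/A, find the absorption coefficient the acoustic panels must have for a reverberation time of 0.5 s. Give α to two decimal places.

Required total absorption A = 0.161·324/0.5 = 104.33 m².
Absorption from the other surfaces = 44·0.31 + 37·0.29 + 81·0.66 + 132·0.19 = 102.91 m², so the acoustic panels must supply 1.42 m² over 14 m².
α = 1.42/14 = 0.101.

0.10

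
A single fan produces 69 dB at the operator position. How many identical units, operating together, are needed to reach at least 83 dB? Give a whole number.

Need L₁ + 10·log₁₀ N ≥ 83, i.e. log₁₀ N ≥ 1.40.
N ≥ 10^(14.0/10) = 25.119, so N = 26.

26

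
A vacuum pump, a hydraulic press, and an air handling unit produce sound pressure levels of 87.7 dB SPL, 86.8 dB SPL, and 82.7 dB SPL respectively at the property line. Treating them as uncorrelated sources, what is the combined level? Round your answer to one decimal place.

Incoherent sources combine by intensity addition: L_total = 10·log₁₀(Σ 10^(L_i/10)).
Σ 10^(L/10) = 10^(87.7/10) + 10^(86.8/10) + 10^(82.7/10) = 1.254e+09.
L_total = 10·log₁₀(1.254e+09) = 90.98 dB SPL.

91.0 dB SPL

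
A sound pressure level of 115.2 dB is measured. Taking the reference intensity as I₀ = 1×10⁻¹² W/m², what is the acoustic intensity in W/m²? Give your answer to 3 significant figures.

0.331 W/m²

L = 10·log₁₀(I/I₀) ⇒ I = I₀·10^(L/10) = 10⁻¹² × 10^11.52.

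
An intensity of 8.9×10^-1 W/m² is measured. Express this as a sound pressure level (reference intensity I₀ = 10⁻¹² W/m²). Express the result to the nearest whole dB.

L = 10·log₁₀(I/I₀) = 10·log₁₀(8.9×10^-1/10⁻¹²) = 10·log₁₀(8.9×10^11).
L = 10·(0.9494 + 11) = 119.49 dB.

119 dB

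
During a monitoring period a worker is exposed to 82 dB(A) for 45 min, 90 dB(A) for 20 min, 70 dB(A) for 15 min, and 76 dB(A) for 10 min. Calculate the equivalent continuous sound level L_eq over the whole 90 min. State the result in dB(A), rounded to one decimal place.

The energy average is taken in the linear domain: L_eq = 10·log₁₀[(Σ tᵢ·10^(Lᵢ/10))/T], T = 90 min.
Σ tᵢ·10^(Lᵢ/10) = 45·10^(82/10) + 20·10^(90/10) + 15·10^(70/10) + 10·10^(76/10) = 2.768e+10.
L_eq = 10·log₁₀(2.768e+10/90) = 84.88 dB(A).

84.9 dB(A)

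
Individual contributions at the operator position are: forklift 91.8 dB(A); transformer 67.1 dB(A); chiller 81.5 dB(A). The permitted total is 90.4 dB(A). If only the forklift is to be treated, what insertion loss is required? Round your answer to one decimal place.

2.0 dB

The untreated sources together contribute 10^(67.1/10) + 10^(81.5/10) = 1.464e+08, i.e. 81.65 dB(A).
To meet 90.4 dB(A) overall, the treated forklift may contribute at most 10^(90.4/10) − 1.464e+08 = 9.501e+08, i.e. 89.78 dB(A).
Required insertion loss = 91.8 − 89.78 = 2.02 dB.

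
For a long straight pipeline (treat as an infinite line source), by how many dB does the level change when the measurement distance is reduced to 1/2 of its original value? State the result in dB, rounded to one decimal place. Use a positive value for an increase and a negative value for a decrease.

+3.0 dB

Line-source spreading: ΔL = −10·log₁₀(r₂/r₁).
ΔL = −10·log₁₀(0.5) = +3.01 dB.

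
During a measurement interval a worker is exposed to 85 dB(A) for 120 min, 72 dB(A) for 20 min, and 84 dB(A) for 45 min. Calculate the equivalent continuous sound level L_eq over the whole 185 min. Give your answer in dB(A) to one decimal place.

84.3 dB(A)

Weight each interval's intensity by its duration and average over T = 185 min:
Σ tᵢ·10^(Lᵢ/10) = 120·10^(85/10) + 20·10^(72/10) + 45·10^(84/10) = 4.957e+10.
L_eq = 10·log₁₀(4.957e+10/185) = 84.28 dB(A).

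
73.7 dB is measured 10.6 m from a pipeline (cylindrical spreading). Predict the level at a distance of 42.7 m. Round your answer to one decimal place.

67.6 dB

Line-source attenuation: ΔL = 10·log₁₀(r₂/r₁) = 10·log₁₀(42.7/10.6) = 6.051 dB.
L₂ = 73.7 − 10·log₁₀(42.7/10.6) = 73.7 − 6.051 = 67.65 dB.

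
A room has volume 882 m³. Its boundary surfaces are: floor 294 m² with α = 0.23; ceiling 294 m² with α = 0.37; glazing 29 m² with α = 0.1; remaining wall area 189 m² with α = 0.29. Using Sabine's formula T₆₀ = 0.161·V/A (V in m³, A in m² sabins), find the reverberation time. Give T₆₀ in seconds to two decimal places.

0.61 s

A = Σ Sᵢαᵢ = 294·0.23 + 294·0.37 + 29·0.1 + 189·0.29 = 234.11 m².
T₆₀ = 0.161·V/A = 0.161·882/234.11 = 0.607 s.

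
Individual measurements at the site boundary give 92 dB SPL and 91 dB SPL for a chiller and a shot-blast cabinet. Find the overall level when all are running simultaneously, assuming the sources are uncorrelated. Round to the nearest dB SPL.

For uncorrelated sources the intensities add, so convert each level to linear form, sum, and take 10·log₁₀ of the total.
Σ 10^(L/10) = 10^(92/10) + 10^(91/10) = 2.844e+09.
L_total = 10·log₁₀(2.844e+09) = 94.54 dB SPL.

95 dB SPL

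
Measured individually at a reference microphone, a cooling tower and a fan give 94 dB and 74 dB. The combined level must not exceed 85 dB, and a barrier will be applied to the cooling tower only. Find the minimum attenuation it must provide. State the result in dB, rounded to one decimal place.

Fixed contribution from the other source: Σ 10^(L/10) = 10^(74/10) = 2.512e+07 (74.00 dB).
The limit corresponds to 10^(85/10) = 3.162e+08; subtracting the fixed part leaves 2.911e+08 for the cooling tower, i.e. 84.64 dB.
So the cooling tower must be reduced from 94 to 84.64 dB: IL = 9.36 dB.

9.4 dB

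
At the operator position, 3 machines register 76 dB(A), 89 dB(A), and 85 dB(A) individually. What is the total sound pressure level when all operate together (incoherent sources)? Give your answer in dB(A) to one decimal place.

90.6 dB(A)

Incoherent sources combine by intensity addition: L_total = 10·log₁₀(Σ 10^(L_i/10)).
Σ 10^(L/10) = 10^(76/10) + 10^(89/10) + 10^(85/10) = 1.150e+09.
L_total = 10·log₁₀(1.150e+09) = 90.61 dB(A).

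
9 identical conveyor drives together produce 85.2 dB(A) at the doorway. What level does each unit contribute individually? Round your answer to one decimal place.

For N identical incoherent sources L_total = L₁ + 10·log₁₀ N, so L₁ = 85.2 − 10·log₁₀(9) = 85.2 − 9.542.

75.7 dB(A)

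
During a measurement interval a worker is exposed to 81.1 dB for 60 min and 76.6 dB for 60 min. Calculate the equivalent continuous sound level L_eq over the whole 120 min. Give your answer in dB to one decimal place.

L_eq = 10·log₁₀[(1/T)·Σ tᵢ·10^(Lᵢ/10)] with T = 120 min.
Σ tᵢ·10^(Lᵢ/10) = 60·10^(81.1/10) + 60·10^(76.6/10) = 1.047e+10.
L_eq = 10·log₁₀(1.047e+10/120) = 79.41 dB.

79.4 dB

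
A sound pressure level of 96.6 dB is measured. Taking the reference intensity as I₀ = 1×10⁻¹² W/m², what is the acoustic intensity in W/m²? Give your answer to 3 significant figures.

0.00457 W/m²

I/I₀ = 10^(96.6/10) = 4.571e+09, so I = 4.571e+09 × 10⁻¹² W/m².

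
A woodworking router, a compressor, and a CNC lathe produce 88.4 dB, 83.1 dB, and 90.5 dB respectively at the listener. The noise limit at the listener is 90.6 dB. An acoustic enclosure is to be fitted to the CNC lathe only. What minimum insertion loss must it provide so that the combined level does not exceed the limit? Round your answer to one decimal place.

6.5 dB

Fixed contribution from the other sources: Σ 10^(L/10) = 10^(88.4/10) + 10^(83.1/10) = 8.960e+08 (89.52 dB).
To meet 90.6 dB overall, the treated CNC lathe may contribute at most 10^(90.6/10) − 8.960e+08 = 2.521e+08, i.e. 84.02 dB.
So the CNC lathe must be reduced from 90.5 to 84.02 dB: IL = 6.48 dB.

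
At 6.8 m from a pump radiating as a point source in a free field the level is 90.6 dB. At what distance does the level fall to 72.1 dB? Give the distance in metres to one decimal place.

The 18.5 dB drop corresponds to a distance ratio of 10^(18.5/20) for a point source.
r₂ = 6.8·10^((90.6−72.1)/20) = 6.8·10^(18.5/20) = 57.21 m.

57.2 m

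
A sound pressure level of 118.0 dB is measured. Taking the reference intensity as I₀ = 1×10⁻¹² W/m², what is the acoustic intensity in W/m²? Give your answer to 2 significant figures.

0.63 W/m²

I/I₀ = 10^(118.0/10) = 6.31e+11, so I = 6.31e+11 × 10⁻¹² W/m².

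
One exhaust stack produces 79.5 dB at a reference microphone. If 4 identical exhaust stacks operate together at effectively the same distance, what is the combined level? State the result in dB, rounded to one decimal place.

85.5 dB

With 4 equal, uncorrelated contributions the intensity is 4× that of one unit, giving a rise of 10·log₁₀ 4.
L_total = 79.5 + 10·log₁₀(4) = 79.5 + 6.021 = 85.52 dB.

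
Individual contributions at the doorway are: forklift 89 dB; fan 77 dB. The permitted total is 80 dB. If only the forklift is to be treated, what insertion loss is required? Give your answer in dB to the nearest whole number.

12 dB

The untreated sources together contribute 10^(77/10) = 5.012e+07, i.e. 77.00 dB.
To meet 80 dB overall, the treated forklift may contribute at most 10^(80/10) − 5.012e+07 = 4.988e+07, i.e. 76.98 dB.
So the forklift must be reduced from 89 to 76.98 dB: IL = 12.02 dB.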